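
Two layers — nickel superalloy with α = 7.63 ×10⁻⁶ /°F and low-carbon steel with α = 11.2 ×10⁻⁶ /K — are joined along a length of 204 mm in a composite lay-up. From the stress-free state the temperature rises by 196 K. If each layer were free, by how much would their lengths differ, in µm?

101 µm

nickel superalloy: α = 7.63×10⁻⁶/°F × 9/5 = 13.7×10⁻⁶/K.
Δα = |13.7 − 11.2|×10⁻⁶/K = 2.53×10⁻⁶/K.
ΔL_mismatch = Δα·L·ΔT = 2.53×10⁻⁶ × 204.0 mm × 196.0 K = 101 µm.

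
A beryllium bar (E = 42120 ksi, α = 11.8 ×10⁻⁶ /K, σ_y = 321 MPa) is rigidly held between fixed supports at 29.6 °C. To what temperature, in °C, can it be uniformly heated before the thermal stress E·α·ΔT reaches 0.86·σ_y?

110 °C

E = 42120 ksi = 290.4 GPa.
E·α·ΔT = 276.1 MPa ⇒ ΔT = 276.1 / (290.4×10³ × 11.8×10⁻⁶) = 80.56 K.
T = 29.6 + 80.56 = 110.2 °C.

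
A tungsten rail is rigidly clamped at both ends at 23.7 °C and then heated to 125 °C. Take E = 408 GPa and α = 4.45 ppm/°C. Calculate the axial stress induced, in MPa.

ΔT = 101.3 K. Constrained thermal stress σ = E·α·ΔT = 408.0×10³ MPa × 4.45×10⁻⁶ × 101.3 = 184 MPa (compressive).

184 MPa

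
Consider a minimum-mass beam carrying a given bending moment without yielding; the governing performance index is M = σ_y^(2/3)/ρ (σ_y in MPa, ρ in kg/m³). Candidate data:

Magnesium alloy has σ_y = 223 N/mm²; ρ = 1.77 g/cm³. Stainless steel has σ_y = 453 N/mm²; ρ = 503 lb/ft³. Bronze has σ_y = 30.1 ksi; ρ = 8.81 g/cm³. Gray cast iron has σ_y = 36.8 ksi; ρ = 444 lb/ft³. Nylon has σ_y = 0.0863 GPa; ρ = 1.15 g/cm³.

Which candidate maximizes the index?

magnesium alloy

Putting every candidate on a common basis:
  magnesium alloy: σ_y = 223.0 MPa, ρ = 1770 kg/m³
  stainless steel: σ_y = 453.0 MPa, ρ = 8057 kg/m³
  bronze: σ_y = 207.5 MPa, ρ = 8810 kg/m³
  gray cast iron: σ_y = 253.7 MPa, ρ = 7112 kg/m³
  nylon: σ_y = 86.30 MPa, ρ = 1150 kg/m³
  magnesium alloy: M = 20.8×10⁻³
  nylon: M = 17.0×10⁻³
  stainless steel: M = 7.32×10⁻³
  gray cast iron: M = 5.64×10⁻³
  bronze: M = 3.98×10⁻³
Magnesium alloy ranks first.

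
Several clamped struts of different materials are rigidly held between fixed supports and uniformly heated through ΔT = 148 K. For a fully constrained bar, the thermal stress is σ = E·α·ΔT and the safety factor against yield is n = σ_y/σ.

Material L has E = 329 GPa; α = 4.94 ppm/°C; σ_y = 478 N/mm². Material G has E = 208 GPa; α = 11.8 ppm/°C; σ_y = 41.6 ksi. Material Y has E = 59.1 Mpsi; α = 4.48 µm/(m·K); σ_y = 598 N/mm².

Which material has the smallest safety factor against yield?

material G

Per material, after unit conversion:
  material L: E = 329.0, α = 4.94, σ_y = 478.0 → σ = 241 MPa, n = 1.99
  material G: E = 208.0, α = 11.8, σ_y = 286.8 → σ = 363 MPa, n = 0.790
  material Y: E = 407.5, α = 4.48, σ_y = 598.0 → σ = 270 MPa, n = 2.21
The minimum is material G at n = 0.790.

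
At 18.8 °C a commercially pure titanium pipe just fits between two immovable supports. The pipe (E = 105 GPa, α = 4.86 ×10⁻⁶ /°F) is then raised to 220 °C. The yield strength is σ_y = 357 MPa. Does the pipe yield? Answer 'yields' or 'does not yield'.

α = 4.86×10⁻⁶/°F × 9/5 = 8.75×10⁻⁶/K.
ΔT = 201.2 K. Constrained thermal stress σ = E·α·ΔT = 105.0×10³ MPa × 8.75×10⁻⁶ × 201.2 = 185 MPa (compressive).
Compare to σ_y = 357 MPa: σ < σ_y, so it does not yield.

does not yield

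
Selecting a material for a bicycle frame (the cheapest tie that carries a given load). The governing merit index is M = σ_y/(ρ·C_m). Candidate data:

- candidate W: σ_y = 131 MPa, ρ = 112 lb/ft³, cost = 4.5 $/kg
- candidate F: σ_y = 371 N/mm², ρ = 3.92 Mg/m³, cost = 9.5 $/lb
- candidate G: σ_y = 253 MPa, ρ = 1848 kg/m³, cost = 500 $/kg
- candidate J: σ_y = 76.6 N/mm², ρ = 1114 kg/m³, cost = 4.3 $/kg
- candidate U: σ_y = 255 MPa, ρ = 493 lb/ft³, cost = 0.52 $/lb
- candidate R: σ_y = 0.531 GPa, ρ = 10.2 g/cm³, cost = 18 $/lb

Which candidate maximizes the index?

candidate U

Putting every candidate on a common basis:
  candidate W: σ_y = 131.0 MPa, ρ = 1794 kg/m³, cost = 4.500 $/kg
  candidate F: σ_y = 371.0 MPa, ρ = 3920 kg/m³, cost = 20.94 $/kg
  candidate G: σ_y = 253.0 MPa, ρ = 1848 kg/m³, cost = 500.0 $/kg
  candidate J: σ_y = 76.60 MPa, ρ = 1114 kg/m³, cost = 4.300 $/kg
  candidate U: σ_y = 255.0 MPa, ρ = 7897 kg/m³, cost = 1.146 $/kg
  candidate R: σ_y = 531.0 MPa, ρ = 10200 kg/m³, cost = 39.68 $/kg
  candidate U: M = 28.2 kN·m per $
  candidate W: M = 16.2 kN·m per $
  candidate J: M = 16.0 kN·m per $
  candidate F: M = 4.52 kN·m per $
  candidate R: M = 1.31 kN·m per $
  candidate G: M = 0.274 kN·m per $
Candidate U has the largest M.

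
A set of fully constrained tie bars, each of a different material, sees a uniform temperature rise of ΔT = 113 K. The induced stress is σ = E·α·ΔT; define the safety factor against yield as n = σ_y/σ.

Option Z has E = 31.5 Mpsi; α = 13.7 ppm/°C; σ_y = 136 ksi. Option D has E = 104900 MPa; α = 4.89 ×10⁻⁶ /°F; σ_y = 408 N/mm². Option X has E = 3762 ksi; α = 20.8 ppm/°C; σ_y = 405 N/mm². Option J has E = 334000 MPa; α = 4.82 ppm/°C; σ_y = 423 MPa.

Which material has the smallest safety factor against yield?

In consistent units (E in GPa, α in ×10⁻⁶/K, σ_y in MPa):
  option Z: E = 217.2, α = 13.7, σ_y = 937.7 → σ = 336 MPa, n = 2.79
  option D: E = 104.9, α = 8.80, σ_y = 408.0 → σ = 104 MPa, n = 3.91
  option X: E = 25.94, α = 20.8, σ_y = 405.0 → σ = 61.0 MPa, n = 6.64
  option J: E = 334.0, α = 4.82, σ_y = 423.0 → σ = 182 MPa, n = 2.33
The minimum is option J at n = 2.33.

option J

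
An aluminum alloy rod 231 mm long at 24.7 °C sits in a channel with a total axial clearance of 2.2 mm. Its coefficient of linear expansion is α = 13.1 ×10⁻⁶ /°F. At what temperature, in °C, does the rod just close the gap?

429 °C

α = 13.1×10⁻⁶/°F × 9/5 = 23.6×10⁻⁶/K.
α·L₀·ΔT = 2.2 mm ⇒ ΔT = 2.2 / (23.6×10⁻⁶ × 231.0) = 403.9 K.
T = 24.7 + 403.9 = 428.6 °C.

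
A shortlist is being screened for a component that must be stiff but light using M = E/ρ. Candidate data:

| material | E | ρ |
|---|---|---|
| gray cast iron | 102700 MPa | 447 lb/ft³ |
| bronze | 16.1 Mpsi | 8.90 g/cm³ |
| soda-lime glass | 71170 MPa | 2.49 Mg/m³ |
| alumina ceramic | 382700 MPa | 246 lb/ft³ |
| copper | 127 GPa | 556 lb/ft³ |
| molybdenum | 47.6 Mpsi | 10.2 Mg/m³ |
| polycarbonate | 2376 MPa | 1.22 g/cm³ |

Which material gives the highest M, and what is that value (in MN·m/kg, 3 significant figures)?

alumina ceramic, M = 97.1 MN·m/kg

In SI units:
  gray cast iron: E = 102.7 GPa, ρ = 7160 kg/m³
  bronze: E = 111.0 GPa, ρ = 8900 kg/m³
  soda-lime glass: E = 71.17 GPa, ρ = 2490 kg/m³
  alumina ceramic: E = 382.7 GPa, ρ = 3941 kg/m³
  copper: E = 127.0 GPa, ρ = 8906 kg/m³
  molybdenum: E = 328.2 GPa, ρ = 10200 kg/m³
  polycarbonate: E = 2.376 GPa, ρ = 1220 kg/m³
  alumina ceramic: M = 97.1 MN·m/kg
  molybdenum: M = 32.2 MN·m/kg
  soda-lime glass: M = 28.6 MN·m/kg
  gray cast iron: M = 14.3 MN·m/kg
  copper: M = 14.3 MN·m/kg
  bronze: M = 12.5 MN·m/kg
  polycarbonate: M = 1.95 MN·m/kg
Alumina ceramic has the largest M.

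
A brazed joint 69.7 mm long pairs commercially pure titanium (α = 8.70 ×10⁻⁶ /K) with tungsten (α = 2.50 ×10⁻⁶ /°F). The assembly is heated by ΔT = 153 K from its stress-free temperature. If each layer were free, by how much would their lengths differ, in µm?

44.8 µm

tungsten: α = 2.50×10⁻⁶/°F × 9/5 = 4.50×10⁻⁶/K.
Δα = |8.70 − 4.50|×10⁻⁶/K = 4.20×10⁻⁶/K.
ΔL_mismatch = Δα·L·ΔT = 4.20×10⁻⁶ × 69.7 mm × 153.0 K = 44.8 µm.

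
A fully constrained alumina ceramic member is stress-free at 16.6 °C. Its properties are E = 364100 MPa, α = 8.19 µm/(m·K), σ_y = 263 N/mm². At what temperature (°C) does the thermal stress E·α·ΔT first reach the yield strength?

E = 364100 MPa = 364.1 GPa.
σ_y = 263 N/mm² = 263.0 MPa.
E·α·ΔT = 263.0 MPa ⇒ ΔT = 263.0 / (364.1×10³ × 8.19×10⁻⁶) = 88.20 K.
T = 16.6 + 88.20 = 104.8 °C.

105 °C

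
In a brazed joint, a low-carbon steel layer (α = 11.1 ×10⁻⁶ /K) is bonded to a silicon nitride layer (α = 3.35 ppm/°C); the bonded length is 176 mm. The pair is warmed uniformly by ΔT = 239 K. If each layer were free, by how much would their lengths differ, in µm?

326 µm

Δα = |11.1 − 3.35|×10⁻⁶/K = 7.75×10⁻⁶/K.
ΔL_mismatch = Δα·L·ΔT = 7.75×10⁻⁶ × 176.0 mm × 239.0 K = 326 µm.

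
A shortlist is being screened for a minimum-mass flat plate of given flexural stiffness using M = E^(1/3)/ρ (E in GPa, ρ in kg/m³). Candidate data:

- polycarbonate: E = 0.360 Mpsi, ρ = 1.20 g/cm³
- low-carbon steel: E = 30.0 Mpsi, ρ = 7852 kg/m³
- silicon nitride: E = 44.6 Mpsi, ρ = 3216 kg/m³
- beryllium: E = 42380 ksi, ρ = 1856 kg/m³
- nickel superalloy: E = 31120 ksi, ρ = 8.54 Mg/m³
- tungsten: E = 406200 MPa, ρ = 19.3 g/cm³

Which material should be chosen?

Putting every candidate on a common basis:
  polycarbonate: E = 2.482 GPa, ρ = 1200 kg/m³
  low-carbon steel: E = 206.8 GPa, ρ = 7852 kg/m³
  silicon nitride: E = 307.5 GPa, ρ = 3216 kg/m³
  beryllium: E = 292.2 GPa, ρ = 1856 kg/m³
  nickel superalloy: E = 214.6 GPa, ρ = 8540 kg/m³
  tungsten: E = 406.2 GPa, ρ = 19300 kg/m³
  beryllium: M = 3.58×10⁻³
  silicon nitride: M = 2.10×10⁻³
  polycarbonate: M = 1.13×10⁻³
  low-carbon steel: M = 0.753×10⁻³
  nickel superalloy: M = 0.701×10⁻³
  tungsten: M = 0.384×10⁻³
The maximum is for beryllium.

beryllium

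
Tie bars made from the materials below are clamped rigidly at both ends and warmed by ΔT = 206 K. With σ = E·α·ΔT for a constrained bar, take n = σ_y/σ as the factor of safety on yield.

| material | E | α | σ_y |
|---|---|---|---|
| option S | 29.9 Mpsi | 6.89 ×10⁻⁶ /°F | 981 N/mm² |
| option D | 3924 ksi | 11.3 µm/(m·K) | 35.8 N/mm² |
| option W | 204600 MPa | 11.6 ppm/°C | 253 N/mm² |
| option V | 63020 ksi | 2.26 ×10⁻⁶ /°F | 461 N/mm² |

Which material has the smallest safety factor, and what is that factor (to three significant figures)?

option W, n = 0.517

Converting E to GPa, α to ×10⁻⁶/K, σ_y to MPa, then σ and n for each:
  option S: E = 206.2, α = 12.4, σ_y = 981.0 → σ = 527 MPa, n = 1.86
  option D: E = 27.06, α = 11.3, σ_y = 35.80 → σ = 63.0 MPa, n = 0.568
  option W: E = 204.6, α = 11.6, σ_y = 253.0 → σ = 489 MPa, n = 0.517
  option V: E = 434.5, α = 4.07, σ_y = 461.0 → σ = 364 MPa, n = 1.27
Option W has the lowest safety factor, n = 0.517.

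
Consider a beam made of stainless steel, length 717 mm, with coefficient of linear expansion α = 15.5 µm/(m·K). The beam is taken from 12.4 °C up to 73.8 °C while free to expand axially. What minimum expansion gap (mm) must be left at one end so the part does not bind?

ΔT = 73.8 − 12.4 = 61.40 K.
ΔL = α·L₀·ΔT = 15.5×10⁻⁶ × 717 mm × 61.40 K = 0.682 mm.

0.682 mm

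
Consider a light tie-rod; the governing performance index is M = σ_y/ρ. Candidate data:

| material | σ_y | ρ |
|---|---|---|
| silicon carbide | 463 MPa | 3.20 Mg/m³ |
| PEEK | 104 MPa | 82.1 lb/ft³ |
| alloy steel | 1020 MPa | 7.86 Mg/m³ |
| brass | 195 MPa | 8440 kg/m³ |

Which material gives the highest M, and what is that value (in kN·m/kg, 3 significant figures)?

silicon carbide, M = 145 kN·m/kg

Convert each candidate to consistent units, then evaluate M:
  silicon carbide: σ_y = 463.0 MPa, ρ = 3200 kg/m³
  PEEK: σ_y = 104.0 MPa, ρ = 1315 kg/m³
  alloy steel: σ_y = 1020 MPa, ρ = 7860 kg/m³
  brass: σ_y = 195.0 MPa, ρ = 8440 kg/m³
  silicon carbide: M = 145 kN·m/kg
  alloy steel: M = 130 kN·m/kg
  PEEK: M = 79.1 kN·m/kg
  brass: M = 23.1 kN·m/kg
The maximum is for silicon carbide.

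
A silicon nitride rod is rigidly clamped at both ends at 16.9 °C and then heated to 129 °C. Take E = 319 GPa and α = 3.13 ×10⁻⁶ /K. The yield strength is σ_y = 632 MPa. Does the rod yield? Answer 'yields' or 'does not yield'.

does not yield

ΔT = 112.1 K. Constrained thermal stress σ = E·α·ΔT = 319.0×10³ MPa × 3.13×10⁻⁶ × 112.1 = 112 MPa (compressive).
Compare to σ_y = 632 MPa: σ < σ_y, so it does not yield.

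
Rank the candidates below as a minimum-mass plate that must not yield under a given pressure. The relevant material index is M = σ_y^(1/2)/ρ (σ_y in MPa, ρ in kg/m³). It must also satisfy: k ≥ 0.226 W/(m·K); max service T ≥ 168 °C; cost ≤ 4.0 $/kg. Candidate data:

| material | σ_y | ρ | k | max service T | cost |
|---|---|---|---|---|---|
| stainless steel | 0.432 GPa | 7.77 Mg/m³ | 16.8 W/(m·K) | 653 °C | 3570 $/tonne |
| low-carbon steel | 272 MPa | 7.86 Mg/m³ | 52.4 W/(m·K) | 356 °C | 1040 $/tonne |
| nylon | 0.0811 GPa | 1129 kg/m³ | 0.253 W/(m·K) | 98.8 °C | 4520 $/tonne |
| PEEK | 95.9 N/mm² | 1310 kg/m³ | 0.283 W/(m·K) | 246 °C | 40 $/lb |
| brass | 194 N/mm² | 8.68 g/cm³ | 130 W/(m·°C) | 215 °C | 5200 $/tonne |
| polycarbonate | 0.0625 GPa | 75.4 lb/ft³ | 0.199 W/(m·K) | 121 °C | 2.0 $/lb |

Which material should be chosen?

stainless steel

Screen on constraints: k ≥ 0.226 W/(m·K); max service T ≥ 168 °C; cost ≤ 4.0 $/kg. Survivors: stainless steel, low-carbon steel.
Normalizing units and computing the index:
  stainless steel: σ_y = 432.0 MPa, ρ = 7770 kg/m³
  low-carbon steel: σ_y = 272.0 MPa, ρ = 7860 kg/m³
  stainless steel: M = 2.67×10⁻³
  low-carbon steel: M = 2.10×10⁻³
Highest index: stainless steel.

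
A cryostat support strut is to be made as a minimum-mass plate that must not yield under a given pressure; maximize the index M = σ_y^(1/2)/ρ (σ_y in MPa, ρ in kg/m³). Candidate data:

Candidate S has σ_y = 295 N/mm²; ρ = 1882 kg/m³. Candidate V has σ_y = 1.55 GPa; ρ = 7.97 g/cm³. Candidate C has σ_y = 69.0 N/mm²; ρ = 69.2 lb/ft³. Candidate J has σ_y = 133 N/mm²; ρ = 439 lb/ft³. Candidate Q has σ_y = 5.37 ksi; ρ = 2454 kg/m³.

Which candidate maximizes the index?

Convert each candidate to consistent units, then evaluate M:
  candidate S: σ_y = 295.0 MPa, ρ = 1882 kg/m³
  candidate V: σ_y = 1550 MPa, ρ = 7970 kg/m³
  candidate C: σ_y = 69.00 MPa, ρ = 1108 kg/m³
  candidate J: σ_y = 133.0 MPa, ρ = 7032 kg/m³
  candidate Q: σ_y = 37.02 MPa, ρ = 2454 kg/m³
  candidate S: M = 9.13×10⁻³
  candidate C: M = 7.49×10⁻³
  candidate V: M = 4.94×10⁻³
  candidate Q: M = 2.48×10⁻³
  candidate J: M = 1.64×10⁻³
The maximum is for candidate S.

candidate S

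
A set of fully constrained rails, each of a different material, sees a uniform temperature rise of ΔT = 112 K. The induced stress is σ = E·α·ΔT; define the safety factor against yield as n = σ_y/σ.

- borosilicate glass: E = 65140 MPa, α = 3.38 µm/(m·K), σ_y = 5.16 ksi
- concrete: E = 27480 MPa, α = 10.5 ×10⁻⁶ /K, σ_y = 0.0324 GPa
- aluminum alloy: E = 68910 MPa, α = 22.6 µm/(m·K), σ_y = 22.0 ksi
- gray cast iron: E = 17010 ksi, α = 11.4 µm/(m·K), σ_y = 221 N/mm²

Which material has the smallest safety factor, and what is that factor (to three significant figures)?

Converting E to GPa, α to ×10⁻⁶/K, σ_y to MPa, then σ and n for each:
  borosilicate glass: E = 65.14, α = 3.38, σ_y = 35.58 → σ = 24.7 MPa, n = 1.44
  concrete: E = 27.48, α = 10.5, σ_y = 32.40 → σ = 32.3 MPa, n = 1.00
  aluminum alloy: E = 68.91, α = 22.6, σ_y = 151.7 → σ = 174 MPa, n = 0.870
  gray cast iron: E = 117.3, α = 11.4, σ_y = 221.0 → σ = 150 MPa, n = 1.48
Aluminum alloy has the lowest safety factor, n = 0.870.

aluminum alloy, n = 0.870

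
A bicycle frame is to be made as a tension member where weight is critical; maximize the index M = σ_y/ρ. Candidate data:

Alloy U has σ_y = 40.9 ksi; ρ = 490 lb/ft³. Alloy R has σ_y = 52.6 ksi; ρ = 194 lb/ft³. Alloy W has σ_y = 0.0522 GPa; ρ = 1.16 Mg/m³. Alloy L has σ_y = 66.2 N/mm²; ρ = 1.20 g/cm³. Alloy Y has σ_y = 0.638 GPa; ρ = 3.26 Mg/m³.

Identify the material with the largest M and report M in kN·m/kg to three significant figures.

alloy Y, M = 196 kN·m/kg

In SI units:
  alloy U: σ_y = 282.0 MPa, ρ = 7849 kg/m³
  alloy R: σ_y = 362.7 MPa, ρ = 3108 kg/m³
  alloy W: σ_y = 52.20 MPa, ρ = 1160 kg/m³
  alloy L: σ_y = 66.20 MPa, ρ = 1200 kg/m³
  alloy Y: σ_y = 638.0 MPa, ρ = 3260 kg/m³
  alloy Y: M = 196 kN·m/kg
  alloy R: M = 117 kN·m/kg
  alloy L: M = 55.2 kN·m/kg
  alloy W: M = 45.0 kN·m/kg
  alloy U: M = 35.9 kN·m/kg
The maximum is for alloy Y.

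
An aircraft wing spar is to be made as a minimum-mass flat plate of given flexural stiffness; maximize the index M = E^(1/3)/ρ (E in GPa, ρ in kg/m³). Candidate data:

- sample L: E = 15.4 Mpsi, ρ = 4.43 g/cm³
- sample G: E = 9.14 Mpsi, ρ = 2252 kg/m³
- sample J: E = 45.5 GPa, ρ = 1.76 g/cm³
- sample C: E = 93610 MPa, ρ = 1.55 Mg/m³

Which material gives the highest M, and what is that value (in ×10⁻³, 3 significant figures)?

Putting every candidate on a common basis:
  sample L: E = 106.2 GPa, ρ = 4430 kg/m³
  sample G: E = 63.02 GPa, ρ = 2252 kg/m³
  sample J: E = 45.50 GPa, ρ = 1760 kg/m³
  sample C: E = 93.61 GPa, ρ = 1550 kg/m³
  sample C: M = 2.93×10⁻³
  sample J: M = 2.03×10⁻³
  sample G: M = 1.77×10⁻³
  sample L: M = 1.07×10⁻³
Sample C ranks first.

sample C, M = 2.93×10⁻³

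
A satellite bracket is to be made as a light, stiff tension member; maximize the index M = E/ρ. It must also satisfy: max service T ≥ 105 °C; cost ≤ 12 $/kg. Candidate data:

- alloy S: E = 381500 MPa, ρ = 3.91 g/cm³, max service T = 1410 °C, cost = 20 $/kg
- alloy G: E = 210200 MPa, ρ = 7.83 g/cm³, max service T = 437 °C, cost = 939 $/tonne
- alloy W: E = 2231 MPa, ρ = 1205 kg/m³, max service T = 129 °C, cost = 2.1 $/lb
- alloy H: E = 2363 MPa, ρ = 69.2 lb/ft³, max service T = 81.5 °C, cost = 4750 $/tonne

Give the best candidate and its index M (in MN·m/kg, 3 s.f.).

alloy G, M = 26.8 MN·m/kg

Screen on constraints: max service T ≥ 105 °C; cost ≤ 12 $/kg. Survivors: alloy G, alloy W.
Putting every candidate on a common basis:
  alloy G: E = 210.2 GPa, ρ = 7830 kg/m³
  alloy W: E = 2.231 GPa, ρ = 1205 kg/m³
  alloy G: M = 26.8 MN·m/kg
  alloy W: M = 1.85 MN·m/kg
Highest index: alloy G.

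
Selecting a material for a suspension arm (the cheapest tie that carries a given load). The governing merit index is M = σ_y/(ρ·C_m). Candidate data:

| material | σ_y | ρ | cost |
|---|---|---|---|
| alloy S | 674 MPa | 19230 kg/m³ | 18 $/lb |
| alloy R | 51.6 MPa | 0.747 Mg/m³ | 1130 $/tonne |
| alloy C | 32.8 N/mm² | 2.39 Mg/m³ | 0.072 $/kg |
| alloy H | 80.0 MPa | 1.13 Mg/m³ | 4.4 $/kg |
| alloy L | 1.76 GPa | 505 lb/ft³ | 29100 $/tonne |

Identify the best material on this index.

In SI units:
  alloy S: σ_y = 674.0 MPa, ρ = 19230 kg/m³, cost = 39.68 $/kg
  alloy R: σ_y = 51.60 MPa, ρ = 747.0 kg/m³, cost = 1.130 $/kg
  alloy C: σ_y = 32.80 MPa, ρ = 2390 kg/m³, cost = 0.07200 $/kg
  alloy H: σ_y = 80.00 MPa, ρ = 1130 kg/m³, cost = 4.400 $/kg
  alloy L: σ_y = 1760 MPa, ρ = 8089 kg/m³, cost = 29.10 $/kg
  alloy C: M = 191 kN·m per $
  alloy R: M = 61.1 kN·m per $
  alloy H: M = 16.1 kN·m per $
  alloy L: M = 7.48 kN·m per $
  alloy S: M = 0.883 kN·m per $
Alloy C has the largest M.

alloy C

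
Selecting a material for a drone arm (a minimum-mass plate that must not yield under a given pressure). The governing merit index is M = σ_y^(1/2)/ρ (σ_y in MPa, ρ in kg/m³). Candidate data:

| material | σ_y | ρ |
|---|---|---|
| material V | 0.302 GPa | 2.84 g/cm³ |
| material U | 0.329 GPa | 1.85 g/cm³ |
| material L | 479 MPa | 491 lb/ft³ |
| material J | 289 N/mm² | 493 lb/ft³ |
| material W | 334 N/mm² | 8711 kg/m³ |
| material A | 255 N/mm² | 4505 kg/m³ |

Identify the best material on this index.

material U

In SI units:
  material V: σ_y = 302.0 MPa, ρ = 2840 kg/m³
  material U: σ_y = 329.0 MPa, ρ = 1850 kg/m³
  material L: σ_y = 479.0 MPa, ρ = 7865 kg/m³
  material J: σ_y = 289.0 MPa, ρ = 7897 kg/m³
  material W: σ_y = 334.0 MPa, ρ = 8711 kg/m³
  material A: σ_y = 255.0 MPa, ρ = 4505 kg/m³
  material U: M = 9.80×10⁻³
  material V: M = 6.12×10⁻³
  material A: M = 3.54×10⁻³
  material L: M = 2.78×10⁻³
  material J: M = 2.15×10⁻³
  material W: M = 2.10×10⁻³
Material U ranks first.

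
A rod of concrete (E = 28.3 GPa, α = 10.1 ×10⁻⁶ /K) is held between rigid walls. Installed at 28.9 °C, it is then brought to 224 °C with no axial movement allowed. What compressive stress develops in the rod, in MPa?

ΔT = 195.1 K. Constrained thermal stress σ = E·α·ΔT = 28.30×10³ MPa × 10.1×10⁻⁶ × 195.1 = 55.8 MPa (compressive).

55.8 MPa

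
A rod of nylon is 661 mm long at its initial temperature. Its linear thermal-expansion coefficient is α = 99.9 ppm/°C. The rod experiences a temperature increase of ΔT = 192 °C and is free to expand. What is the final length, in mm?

673.68 mm

ΔL = α·L₀·ΔT = 99.9×10⁻⁶ × 661 mm × 192.0 K = 12.7 mm.
L = L₀ + ΔL = 661 + 12.7 = 673.68 mm.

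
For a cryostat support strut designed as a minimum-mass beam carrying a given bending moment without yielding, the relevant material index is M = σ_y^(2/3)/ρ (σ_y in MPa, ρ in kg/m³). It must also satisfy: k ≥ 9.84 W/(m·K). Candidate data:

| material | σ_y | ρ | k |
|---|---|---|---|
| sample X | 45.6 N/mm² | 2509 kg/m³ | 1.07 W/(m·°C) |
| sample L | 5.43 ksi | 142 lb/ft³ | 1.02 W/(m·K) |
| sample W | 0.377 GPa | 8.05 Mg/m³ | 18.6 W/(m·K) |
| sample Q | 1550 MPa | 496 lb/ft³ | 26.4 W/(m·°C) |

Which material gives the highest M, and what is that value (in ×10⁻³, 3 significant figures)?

sample Q, M = 16.9×10⁻³

Screen on constraints: k ≥ 9.84 W/(m·K). Survivors: sample W, sample Q.
Convert each candidate to consistent units, then evaluate M:
  sample W: σ_y = 377.0 MPa, ρ = 8050 kg/m³
  sample Q: σ_y = 1550 MPa, ρ = 7945 kg/m³
  sample Q: M = 16.9×10⁻³
  sample W: M = 6.48×10⁻³
Highest index: sample Q.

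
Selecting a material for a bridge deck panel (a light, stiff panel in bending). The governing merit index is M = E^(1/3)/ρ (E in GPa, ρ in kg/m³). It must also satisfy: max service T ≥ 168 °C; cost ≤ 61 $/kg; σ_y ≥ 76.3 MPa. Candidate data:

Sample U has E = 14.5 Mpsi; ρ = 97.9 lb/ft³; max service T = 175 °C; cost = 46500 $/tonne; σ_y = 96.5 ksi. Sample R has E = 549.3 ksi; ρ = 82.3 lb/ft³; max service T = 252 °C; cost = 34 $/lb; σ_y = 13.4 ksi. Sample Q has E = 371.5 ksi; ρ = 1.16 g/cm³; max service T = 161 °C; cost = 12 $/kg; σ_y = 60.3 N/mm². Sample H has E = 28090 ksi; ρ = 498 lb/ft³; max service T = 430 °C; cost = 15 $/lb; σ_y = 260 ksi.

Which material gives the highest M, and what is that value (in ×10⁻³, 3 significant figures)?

sample U, M = 2.96×10⁻³

Screen on constraints: max service T ≥ 168 °C; cost ≤ 61 $/kg; σ_y ≥ 76.3 MPa. Survivors: sample U, sample H.
Putting every candidate on a common basis:
  sample U: E = 99.97 GPa, ρ = 1568 kg/m³
  sample H: E = 193.7 GPa, ρ = 7977 kg/m³
  sample U: M = 2.96×10⁻³
  sample H: M = 0.725×10⁻³
Sample U has the largest M.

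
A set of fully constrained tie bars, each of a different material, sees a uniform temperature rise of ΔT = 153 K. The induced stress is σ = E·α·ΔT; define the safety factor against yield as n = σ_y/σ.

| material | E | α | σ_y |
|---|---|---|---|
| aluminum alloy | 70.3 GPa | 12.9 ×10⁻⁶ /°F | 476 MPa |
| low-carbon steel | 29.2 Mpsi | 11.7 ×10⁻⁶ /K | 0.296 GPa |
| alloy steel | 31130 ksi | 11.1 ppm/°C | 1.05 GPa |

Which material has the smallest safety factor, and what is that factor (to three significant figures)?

low-carbon steel, n = 0.821

With everything in SI (GPa, ×10⁻⁶/K, MPa):
  aluminum alloy: E = 70.30, α = 23.2, σ_y = 476.0 → σ = 250 MPa, n = 1.91
  low-carbon steel: E = 201.3, α = 11.7, σ_y = 296.0 → σ = 360 MPa, n = 0.821
  alloy steel: E = 214.6, α = 11.1, σ_y = 1050 → σ = 365 MPa, n = 2.88
Smallest n: low-carbon steel with n = 0.821.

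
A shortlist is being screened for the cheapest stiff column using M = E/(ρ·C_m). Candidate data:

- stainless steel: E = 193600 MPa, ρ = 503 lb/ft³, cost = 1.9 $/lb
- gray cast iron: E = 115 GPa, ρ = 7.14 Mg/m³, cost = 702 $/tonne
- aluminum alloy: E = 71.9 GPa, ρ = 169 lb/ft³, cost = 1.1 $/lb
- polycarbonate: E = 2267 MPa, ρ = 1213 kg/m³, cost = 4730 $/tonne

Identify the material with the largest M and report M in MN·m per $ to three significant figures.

After converting to SI:
  stainless steel: E = 193.6 GPa, ρ = 8057 kg/m³, cost = 4.189 $/kg
  gray cast iron: E = 115.0 GPa, ρ = 7140 kg/m³, cost = 0.7020 $/kg
  aluminum alloy: E = 71.90 GPa, ρ = 2707 kg/m³, cost = 2.425 $/kg
  polycarbonate: E = 2.267 GPa, ρ = 1213 kg/m³, cost = 4.730 $/kg
  gray cast iron: M = 22.9 MN·m per $
  aluminum alloy: M = 11.0 MN·m per $
  stainless steel: M = 5.74 MN·m per $
  polycarbonate: M = 0.395 MN·m per $
The maximum is for gray cast iron.

gray cast iron, M = 22.9 MN·m per $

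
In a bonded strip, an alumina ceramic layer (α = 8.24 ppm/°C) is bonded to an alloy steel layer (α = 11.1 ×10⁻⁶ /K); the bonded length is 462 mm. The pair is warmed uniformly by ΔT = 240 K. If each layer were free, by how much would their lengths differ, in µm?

317 µm

Δα = |8.24 − 11.1|×10⁻⁶/K = 2.86×10⁻⁶/K.
ΔL_mismatch = Δα·L·ΔT = 2.86×10⁻⁶ × 462.0 mm × 240.0 K = 317 µm.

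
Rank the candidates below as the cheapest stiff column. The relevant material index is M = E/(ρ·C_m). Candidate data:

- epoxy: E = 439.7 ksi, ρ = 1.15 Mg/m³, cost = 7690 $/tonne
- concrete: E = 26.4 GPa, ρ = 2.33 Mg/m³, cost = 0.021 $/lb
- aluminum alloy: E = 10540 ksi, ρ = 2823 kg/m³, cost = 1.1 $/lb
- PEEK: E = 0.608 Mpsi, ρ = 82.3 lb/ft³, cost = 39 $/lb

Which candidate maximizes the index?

concrete

Convert each candidate to consistent units, then evaluate M:
  epoxy: E = 3.032 GPa, ρ = 1150 kg/m³, cost = 7.690 $/kg
  concrete: E = 26.40 GPa, ρ = 2330 kg/m³, cost = 0.04630 $/kg
  aluminum alloy: E = 72.67 GPa, ρ = 2823 kg/m³, cost = 2.425 $/kg
  PEEK: E = 4.192 GPa, ρ = 1318 kg/m³, cost = 85.98 $/kg
  concrete: M = 245 MN·m per $
  aluminum alloy: M = 10.6 MN·m per $
  epoxy: M = 0.343 MN·m per $
  PEEK: M = 0.0370 MN·m per $
Highest index: concrete.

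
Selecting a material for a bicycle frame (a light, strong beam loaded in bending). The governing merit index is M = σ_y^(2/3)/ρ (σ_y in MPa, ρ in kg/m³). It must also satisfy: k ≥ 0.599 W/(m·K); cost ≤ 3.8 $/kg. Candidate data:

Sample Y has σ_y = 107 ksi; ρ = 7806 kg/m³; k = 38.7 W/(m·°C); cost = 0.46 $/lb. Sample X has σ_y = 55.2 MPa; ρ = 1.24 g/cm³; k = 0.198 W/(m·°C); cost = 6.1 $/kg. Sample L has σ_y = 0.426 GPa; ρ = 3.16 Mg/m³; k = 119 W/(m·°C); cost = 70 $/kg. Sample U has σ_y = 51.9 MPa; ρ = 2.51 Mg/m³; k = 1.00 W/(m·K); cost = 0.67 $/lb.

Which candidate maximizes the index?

sample Y

Screen on constraints: k ≥ 0.599 W/(m·K); cost ≤ 3.8 $/kg. Survivors: sample Y, sample U.
Normalizing units and computing the index:
  sample Y: σ_y = 737.7 MPa, ρ = 7806 kg/m³
  sample U: σ_y = 51.90 MPa, ρ = 2510 kg/m³
  sample Y: M = 10.5×10⁻³
  sample U: M = 5.54×10⁻³
Highest index: sample Y.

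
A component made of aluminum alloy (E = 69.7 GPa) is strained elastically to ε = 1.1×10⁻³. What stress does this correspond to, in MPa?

σ = E·ε = 69700 MPa × 1.1×10⁻³ = 76.7 MPa.

76.7 MPa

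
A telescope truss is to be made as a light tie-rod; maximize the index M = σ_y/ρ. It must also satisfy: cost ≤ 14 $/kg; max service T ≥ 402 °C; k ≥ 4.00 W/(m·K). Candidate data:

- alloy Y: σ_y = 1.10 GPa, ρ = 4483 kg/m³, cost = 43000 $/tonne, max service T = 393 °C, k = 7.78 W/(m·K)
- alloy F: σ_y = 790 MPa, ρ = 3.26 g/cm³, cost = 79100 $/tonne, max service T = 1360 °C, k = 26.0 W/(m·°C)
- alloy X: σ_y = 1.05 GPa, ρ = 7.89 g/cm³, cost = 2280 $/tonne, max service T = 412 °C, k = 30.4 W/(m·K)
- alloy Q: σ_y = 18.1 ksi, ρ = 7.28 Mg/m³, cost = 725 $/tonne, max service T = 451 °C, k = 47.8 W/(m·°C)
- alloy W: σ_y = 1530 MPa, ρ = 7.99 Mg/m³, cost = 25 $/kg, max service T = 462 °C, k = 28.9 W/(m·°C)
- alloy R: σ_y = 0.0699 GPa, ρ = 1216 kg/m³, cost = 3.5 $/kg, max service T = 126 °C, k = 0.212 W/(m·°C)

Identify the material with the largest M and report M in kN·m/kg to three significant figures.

alloy X, M = 133 kN·m/kg

Screen on constraints: cost ≤ 14 $/kg; max service T ≥ 402 °C; k ≥ 4.00 W/(m·K). Survivors: alloy X, alloy Q.
Convert each candidate to consistent units, then evaluate M:
  alloy X: σ_y = 1050 MPa, ρ = 7890 kg/m³
  alloy Q: σ_y = 124.8 MPa, ρ = 7280 kg/m³
  alloy X: M = 133 kN·m/kg
  alloy Q: M = 17.1 kN·m/kg
Alloy X has the largest M.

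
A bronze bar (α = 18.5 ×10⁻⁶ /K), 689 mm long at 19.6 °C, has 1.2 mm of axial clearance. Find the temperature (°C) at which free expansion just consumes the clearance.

114 °C

α·L₀·ΔT = 1.2 mm ⇒ ΔT = 1.2 / (18.5×10⁻⁶ × 689.0) = 94.14 K.
T = 19.6 + 94.14 = 113.7 °C.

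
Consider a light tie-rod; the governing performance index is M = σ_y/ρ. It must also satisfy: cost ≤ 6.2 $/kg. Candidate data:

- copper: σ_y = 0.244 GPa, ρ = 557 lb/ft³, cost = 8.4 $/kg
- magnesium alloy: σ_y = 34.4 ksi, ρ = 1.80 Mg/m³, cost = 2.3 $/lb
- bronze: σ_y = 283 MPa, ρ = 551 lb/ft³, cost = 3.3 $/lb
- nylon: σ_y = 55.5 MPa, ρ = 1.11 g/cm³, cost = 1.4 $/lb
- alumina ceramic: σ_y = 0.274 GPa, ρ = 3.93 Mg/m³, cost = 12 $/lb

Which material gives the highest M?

magnesium alloy

Screen on constraints: cost ≤ 6.2 $/kg. Survivors: magnesium alloy, nylon.
Normalizing units and computing the index:
  magnesium alloy: σ_y = 237.2 MPa, ρ = 1800 kg/m³
  nylon: σ_y = 55.50 MPa, ρ = 1110 kg/m³
  magnesium alloy: M = 132 kN·m/kg
  nylon: M = 50.0 kN·m/kg
Magnesium alloy ranks first.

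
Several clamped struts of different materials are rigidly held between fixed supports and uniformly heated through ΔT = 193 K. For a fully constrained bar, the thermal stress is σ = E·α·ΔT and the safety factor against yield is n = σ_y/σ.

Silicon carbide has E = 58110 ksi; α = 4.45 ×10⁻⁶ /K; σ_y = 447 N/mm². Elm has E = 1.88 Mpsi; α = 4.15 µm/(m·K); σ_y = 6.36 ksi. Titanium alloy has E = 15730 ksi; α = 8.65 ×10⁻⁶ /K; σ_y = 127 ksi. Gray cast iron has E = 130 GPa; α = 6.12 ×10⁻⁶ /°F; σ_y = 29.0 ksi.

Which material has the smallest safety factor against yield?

gray cast iron

Per material, after unit conversion:
  silicon carbide: E = 400.7, α = 4.45, σ_y = 447.0 → σ = 344 MPa, n = 1.30
  elm: E = 12.96, α = 4.15, σ_y = 43.85 → σ = 10.4 MPa, n = 4.22
  titanium alloy: E = 108.5, α = 8.65, σ_y = 875.6 → σ = 181 MPa, n = 4.84
  gray cast iron: E = 130.0, α = 11.0, σ_y = 199.9 → σ = 276 MPa, n = 0.723
Gray cast iron has the lowest safety factor, n = 0.723.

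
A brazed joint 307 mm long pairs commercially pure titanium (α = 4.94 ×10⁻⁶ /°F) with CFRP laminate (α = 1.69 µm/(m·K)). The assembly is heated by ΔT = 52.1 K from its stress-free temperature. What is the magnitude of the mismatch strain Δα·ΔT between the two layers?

3.75×10⁻⁴

commercially pure titanium: α = 4.94×10⁻⁶/°F × 9/5 = 8.89×10⁻⁶/K.
Δα = |8.89 − 1.69|×10⁻⁶/K = 7.20×10⁻⁶/K.
Mismatch strain = Δα·ΔT = 7.20×10⁻⁶ × 52.1 = 3.75×10⁻⁴.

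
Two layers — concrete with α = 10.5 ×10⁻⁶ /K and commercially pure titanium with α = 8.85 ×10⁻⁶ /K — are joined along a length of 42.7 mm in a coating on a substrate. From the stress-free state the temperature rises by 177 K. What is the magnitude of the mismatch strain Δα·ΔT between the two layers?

Δα = |10.5 − 8.85|×10⁻⁶/K = 1.65×10⁻⁶/K.
Mismatch strain = Δα·ΔT = 1.65×10⁻⁶ × 177.0 = 2.92×10⁻⁴.

2.92×10⁻⁴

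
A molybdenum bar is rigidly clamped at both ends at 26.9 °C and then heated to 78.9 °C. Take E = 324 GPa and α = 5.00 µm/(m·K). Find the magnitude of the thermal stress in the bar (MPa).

84.2 MPa

ΔT = 52.00 K. Constrained thermal stress σ = E·α·ΔT = 324.0×10³ MPa × 5.00×10⁻⁶ × 52.00 = 84.2 MPa (compressive).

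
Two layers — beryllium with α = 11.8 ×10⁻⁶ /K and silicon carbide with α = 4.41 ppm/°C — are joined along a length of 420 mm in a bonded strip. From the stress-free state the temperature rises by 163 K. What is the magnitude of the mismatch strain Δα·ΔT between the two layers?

Δα = |11.8 − 4.41|×10⁻⁶/K = 7.39×10⁻⁶/K.
Mismatch strain = Δα·ΔT = 7.39×10⁻⁶ × 163.0 = 1.20×10⁻³.

1.20×10⁻³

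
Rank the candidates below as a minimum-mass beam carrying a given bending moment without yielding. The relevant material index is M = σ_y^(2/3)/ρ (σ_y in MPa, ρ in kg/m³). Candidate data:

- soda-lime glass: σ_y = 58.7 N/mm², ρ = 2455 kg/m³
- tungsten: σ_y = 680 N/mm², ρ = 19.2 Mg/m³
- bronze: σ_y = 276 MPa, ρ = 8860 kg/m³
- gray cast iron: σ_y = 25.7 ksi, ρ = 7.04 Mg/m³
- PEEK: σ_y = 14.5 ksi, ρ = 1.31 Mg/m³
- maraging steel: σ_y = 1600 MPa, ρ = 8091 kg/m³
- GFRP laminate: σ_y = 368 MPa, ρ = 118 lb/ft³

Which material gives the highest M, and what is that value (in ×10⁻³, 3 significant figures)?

After converting to SI:
  soda-lime glass: σ_y = 58.70 MPa, ρ = 2455 kg/m³
  tungsten: σ_y = 680.0 MPa, ρ = 19200 kg/m³
  bronze: σ_y = 276.0 MPa, ρ = 8860 kg/m³
  gray cast iron: σ_y = 177.2 MPa, ρ = 7040 kg/m³
  PEEK: σ_y = 99.97 MPa, ρ = 1310 kg/m³
  maraging steel: σ_y = 1600 MPa, ρ = 8091 kg/m³
  GFRP laminate: σ_y = 368.0 MPa, ρ = 1890 kg/m³
  GFRP laminate: M = 27.2×10⁻³
  maraging steel: M = 16.9×10⁻³
  PEEK: M = 16.4×10⁻³
  soda-lime glass: M = 6.15×10⁻³
  bronze: M = 4.78×10⁻³
  gray cast iron: M = 4.48×10⁻³
  tungsten: M = 4.03×10⁻³
The maximum is for GFRP laminate.

GFRP laminate, M = 27.2×10⁻³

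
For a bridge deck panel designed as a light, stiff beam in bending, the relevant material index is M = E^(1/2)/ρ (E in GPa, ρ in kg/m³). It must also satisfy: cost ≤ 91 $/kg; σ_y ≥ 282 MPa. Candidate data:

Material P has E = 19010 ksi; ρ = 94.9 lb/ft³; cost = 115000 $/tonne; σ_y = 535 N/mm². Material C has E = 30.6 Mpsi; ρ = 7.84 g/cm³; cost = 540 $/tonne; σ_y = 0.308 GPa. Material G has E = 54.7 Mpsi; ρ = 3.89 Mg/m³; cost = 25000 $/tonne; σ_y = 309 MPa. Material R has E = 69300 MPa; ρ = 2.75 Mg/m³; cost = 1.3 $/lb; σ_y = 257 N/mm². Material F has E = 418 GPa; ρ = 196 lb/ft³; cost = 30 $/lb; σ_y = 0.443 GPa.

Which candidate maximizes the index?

material F

Screen on constraints: cost ≤ 91 $/kg; σ_y ≥ 282 MPa. Survivors: material C, material G, material F.
Putting every candidate on a common basis:
  material C: E = 211.0 GPa, ρ = 7840 kg/m³
  material G: E = 377.1 GPa, ρ = 3890 kg/m³
  material F: E = 418.0 GPa, ρ = 3140 kg/m³
  material F: M = 6.51×10⁻³
  material G: M = 4.99×10⁻³
  material C: M = 1.85×10⁻³
The maximum is for material F.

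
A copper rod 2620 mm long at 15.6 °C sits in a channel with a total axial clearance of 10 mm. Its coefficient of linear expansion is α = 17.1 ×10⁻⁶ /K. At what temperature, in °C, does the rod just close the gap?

239 °C

α·L₀·ΔT = 10.0 mm ⇒ ΔT = 10.0 / (17.1×10⁻⁶ × 2620.0) = 223.2 K.
T = 15.6 + 223.2 = 238.8 °C.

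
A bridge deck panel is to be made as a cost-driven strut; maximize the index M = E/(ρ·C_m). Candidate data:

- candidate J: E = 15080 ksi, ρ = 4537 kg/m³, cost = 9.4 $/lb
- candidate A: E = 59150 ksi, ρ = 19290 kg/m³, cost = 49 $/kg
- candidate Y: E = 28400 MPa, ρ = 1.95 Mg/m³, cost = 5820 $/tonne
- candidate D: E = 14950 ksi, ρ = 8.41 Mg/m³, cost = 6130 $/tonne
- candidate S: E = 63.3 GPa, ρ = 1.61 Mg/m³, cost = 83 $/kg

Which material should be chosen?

Putting every candidate on a common basis:
  candidate J: E = 104.0 GPa, ρ = 4537 kg/m³, cost = 20.72 $/kg
  candidate A: E = 407.8 GPa, ρ = 19290 kg/m³, cost = 49.00 $/kg
  candidate Y: E = 28.40 GPa, ρ = 1950 kg/m³, cost = 5.820 $/kg
  candidate D: E = 103.1 GPa, ρ = 8410 kg/m³, cost = 6.130 $/kg
  candidate S: E = 63.30 GPa, ρ = 1610 kg/m³, cost = 83.00 $/kg
  candidate Y: M = 2.50 MN·m per $
  candidate D: M = 2.00 MN·m per $
  candidate J: M = 1.11 MN·m per $
  candidate S: M = 0.474 MN·m per $
  candidate A: M = 0.431 MN·m per $
The maximum is for candidate Y.

candidate Y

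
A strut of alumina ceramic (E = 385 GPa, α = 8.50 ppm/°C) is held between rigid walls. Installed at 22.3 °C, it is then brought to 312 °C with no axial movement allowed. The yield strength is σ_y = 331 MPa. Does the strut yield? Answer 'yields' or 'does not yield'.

ΔT = 289.7 K. Constrained thermal stress σ = E·α·ΔT = 385.0×10³ MPa × 8.50×10⁻⁶ × 289.7 = 948 MPa (compressive).
Compare to σ_y = 331 MPa: σ ≥ σ_y, so it yields.

yields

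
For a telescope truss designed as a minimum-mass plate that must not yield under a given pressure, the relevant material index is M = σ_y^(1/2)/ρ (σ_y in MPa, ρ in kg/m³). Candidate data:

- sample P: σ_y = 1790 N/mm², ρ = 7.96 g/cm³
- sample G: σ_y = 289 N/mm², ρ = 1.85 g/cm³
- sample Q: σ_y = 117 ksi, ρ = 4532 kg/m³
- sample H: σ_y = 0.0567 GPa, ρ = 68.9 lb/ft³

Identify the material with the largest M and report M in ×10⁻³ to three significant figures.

In SI units:
  sample P: σ_y = 1790 MPa, ρ = 7960 kg/m³
  sample G: σ_y = 289.0 MPa, ρ = 1850 kg/m³
  sample Q: σ_y = 806.7 MPa, ρ = 4532 kg/m³
  sample H: σ_y = 56.70 MPa, ρ = 1104 kg/m³
  sample G: M = 9.19×10⁻³
  sample H: M = 6.82×10⁻³
  sample Q: M = 6.27×10⁻³
  sample P: M = 5.32×10⁻³
The maximum is for sample G.

sample G, M = 9.19×10⁻³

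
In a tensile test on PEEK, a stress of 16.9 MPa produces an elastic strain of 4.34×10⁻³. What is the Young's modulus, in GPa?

3.89 GPa

E = σ/ε = 16.9 MPa / 4.34×10⁻³ = 3894 MPa = 3.89 GPa.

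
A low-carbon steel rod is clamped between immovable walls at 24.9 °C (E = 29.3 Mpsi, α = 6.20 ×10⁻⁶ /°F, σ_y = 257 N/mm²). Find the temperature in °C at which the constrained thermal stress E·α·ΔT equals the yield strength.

E = 29.3 Mpsi = 202.0 GPa.
α = 6.20×10⁻⁶/°F × 9/5 = 11.2×10⁻⁶/K.
σ_y = 257 N/mm² = 257.0 MPa.
E·α·ΔT = 257.0 MPa ⇒ ΔT = 257.0 / (202.0×10³ × 11.2×10⁻⁶) = 114.0 K.
T = 24.9 + 114.0 = 138.9 °C.

139 °C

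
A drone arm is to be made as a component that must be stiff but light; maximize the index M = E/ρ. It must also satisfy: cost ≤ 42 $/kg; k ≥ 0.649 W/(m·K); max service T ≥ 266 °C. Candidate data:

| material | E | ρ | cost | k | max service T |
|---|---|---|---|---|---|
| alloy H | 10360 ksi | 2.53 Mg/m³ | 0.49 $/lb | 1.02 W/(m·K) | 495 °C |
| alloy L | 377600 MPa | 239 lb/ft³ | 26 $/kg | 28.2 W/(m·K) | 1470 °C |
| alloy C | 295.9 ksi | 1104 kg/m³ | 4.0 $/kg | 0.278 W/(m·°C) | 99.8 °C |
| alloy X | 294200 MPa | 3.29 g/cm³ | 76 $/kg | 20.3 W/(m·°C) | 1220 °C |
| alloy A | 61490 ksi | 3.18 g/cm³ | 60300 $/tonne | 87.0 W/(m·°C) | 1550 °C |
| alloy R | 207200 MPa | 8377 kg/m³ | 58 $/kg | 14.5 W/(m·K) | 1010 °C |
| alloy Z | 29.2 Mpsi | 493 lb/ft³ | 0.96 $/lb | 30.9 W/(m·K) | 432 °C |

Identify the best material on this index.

Screen on constraints: cost ≤ 42 $/kg; k ≥ 0.649 W/(m·K); max service T ≥ 266 °C. Survivors: alloy H, alloy L, alloy Z.
Putting every candidate on a common basis:
  alloy H: E = 71.43 GPa, ρ = 2530 kg/m³
  alloy L: E = 377.6 GPa, ρ = 3828 kg/m³
  alloy Z: E = 201.3 GPa, ρ = 7897 kg/m³
  alloy L: M = 98.6 MN·m/kg
  alloy H: M = 28.2 MN·m/kg
  alloy Z: M = 25.5 MN·m/kg
Alloy L has the largest M.

alloy L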